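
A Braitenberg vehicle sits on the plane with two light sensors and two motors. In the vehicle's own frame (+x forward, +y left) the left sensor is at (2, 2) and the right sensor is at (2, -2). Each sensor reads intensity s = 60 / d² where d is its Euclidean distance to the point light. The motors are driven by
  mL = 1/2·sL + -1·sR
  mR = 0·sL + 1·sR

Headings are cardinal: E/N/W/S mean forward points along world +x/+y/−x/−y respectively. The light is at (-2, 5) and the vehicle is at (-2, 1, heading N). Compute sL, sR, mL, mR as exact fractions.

15/2 15/2 -15/4 15/2

left sensor world pos  = (-4, 3); dL² = 8
right sensor world pos = (0, 3); dR² = 8
sL = 60/8 = 15/2
sR = 60/8 = 15/2
mL = 1/2·sL + -1·sR = -15/4
mR = 0·sL + 1·sR = 15/2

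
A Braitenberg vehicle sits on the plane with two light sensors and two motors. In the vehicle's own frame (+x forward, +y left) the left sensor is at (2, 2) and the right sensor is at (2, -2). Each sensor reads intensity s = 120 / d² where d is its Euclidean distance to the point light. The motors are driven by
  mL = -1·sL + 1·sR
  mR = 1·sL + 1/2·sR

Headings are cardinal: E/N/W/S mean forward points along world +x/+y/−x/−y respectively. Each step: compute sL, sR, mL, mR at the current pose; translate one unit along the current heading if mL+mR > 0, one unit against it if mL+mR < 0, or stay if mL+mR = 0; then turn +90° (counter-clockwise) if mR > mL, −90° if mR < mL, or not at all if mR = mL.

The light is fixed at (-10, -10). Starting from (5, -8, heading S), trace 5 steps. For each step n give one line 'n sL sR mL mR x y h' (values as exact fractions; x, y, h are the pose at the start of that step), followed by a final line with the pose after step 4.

n=0: pose=(5,-8,S); sL=120/289, sR=120/169; mL=14400/48841, mR=37620/48841; mL+mR=180/169 → advance +1; mR−mL=23220/48841 → turn +1·90°
n=1: pose=(5,-9,E); sL=60/149, sR=12/29; mL=48/4321, mR=2634/4321; mL+mR=18/29 → advance +1; mR−mL=2586/4321 → turn +1·90°
n=2: pose=(6,-9,N); sL=24/41, sR=40/111; mL=-1024/4551, mR=3484/4551; mL+mR=20/37 → advance +1; mR−mL=4508/4551 → turn +1·90°
n=3: pose=(6,-8,W); sL=30/49, sR=30/53; mL=-120/2597, mR=2325/2597; mL+mR=45/53 → advance +1; mR−mL=2445/2597 → turn +1·90°
n=4: pose=(5,-8,S); sL=120/289, sR=120/169; mL=14400/48841, mR=37620/48841; mL+mR=180/169 → advance +1; mR−mL=23220/48841 → turn +1·90°

0 120/289 120/169 14400/48841 37620/48841 5 -8 S
1 60/149 12/29 48/4321 2634/4321 5 -9 E
2 24/41 40/111 -1024/4551 3484/4551 6 -9 N
3 30/49 30/53 -120/2597 2325/2597 6 -8 W
4 120/289 120/169 14400/48841 37620/48841 5 -8 S
final 5 -9 E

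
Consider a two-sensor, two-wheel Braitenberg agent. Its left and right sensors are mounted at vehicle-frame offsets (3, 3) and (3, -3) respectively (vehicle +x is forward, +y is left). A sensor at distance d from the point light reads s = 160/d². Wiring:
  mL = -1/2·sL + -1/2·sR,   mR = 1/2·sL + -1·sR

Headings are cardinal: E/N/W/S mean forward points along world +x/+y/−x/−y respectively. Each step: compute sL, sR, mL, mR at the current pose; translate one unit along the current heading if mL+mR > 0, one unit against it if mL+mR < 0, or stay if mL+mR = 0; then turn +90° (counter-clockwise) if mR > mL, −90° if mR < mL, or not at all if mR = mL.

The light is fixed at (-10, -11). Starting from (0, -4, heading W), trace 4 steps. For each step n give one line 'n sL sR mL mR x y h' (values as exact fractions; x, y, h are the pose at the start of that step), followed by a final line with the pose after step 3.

n=0: pose=(0,-4,W); sL=32/13, sR=160/149; mL=-3424/1937, mR=304/1937; mL+mR=-240/149 → advance -1; mR−mL=3728/1937 → turn +1·90°
n=1: pose=(1,-4,S); sL=40/53, sR=2; mL=-73/53, mR=-86/53; mL+mR=-3 → advance -1; mR−mL=-13/53 → turn -1·90°
n=2: pose=(1,-3,W); sL=160/89, sR=32/37; mL=-4384/3293, mR=112/3293; mL+mR=-48/37 → advance -1; mR−mL=4496/3293 → turn +1·90°
n=3: pose=(2,-3,S); sL=16/25, sR=80/53; mL=-1424/1325, mR=-1576/1325; mL+mR=-120/53 → advance -1; mR−mL=-152/1325 → turn -1·90°

0 32/13 160/149 -3424/1937 304/1937 0 -4 W
1 40/53 2 -73/53 -86/53 1 -4 S
2 160/89 32/37 -4384/3293 112/3293 1 -3 W
3 16/25 80/53 -1424/1325 -1576/1325 2 -3 S
final 2 -2 W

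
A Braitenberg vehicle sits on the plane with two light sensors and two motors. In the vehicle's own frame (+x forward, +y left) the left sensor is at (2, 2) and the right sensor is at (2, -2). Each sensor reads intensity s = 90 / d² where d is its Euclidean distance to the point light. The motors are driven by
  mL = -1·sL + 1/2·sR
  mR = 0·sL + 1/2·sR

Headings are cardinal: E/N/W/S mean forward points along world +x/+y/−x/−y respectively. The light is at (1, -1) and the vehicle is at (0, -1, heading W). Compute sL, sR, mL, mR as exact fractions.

90/13 90/13 -45/13 45/13

left sensor world pos  = (-2, -3); dL² = 13
right sensor world pos = (-2, 1); dR² = 13
sL = 90/13 = 90/13
sR = 90/13 = 90/13
mL = -1·sL + 1/2·sR = -45/13
mR = 0·sL + 1/2·sR = 45/13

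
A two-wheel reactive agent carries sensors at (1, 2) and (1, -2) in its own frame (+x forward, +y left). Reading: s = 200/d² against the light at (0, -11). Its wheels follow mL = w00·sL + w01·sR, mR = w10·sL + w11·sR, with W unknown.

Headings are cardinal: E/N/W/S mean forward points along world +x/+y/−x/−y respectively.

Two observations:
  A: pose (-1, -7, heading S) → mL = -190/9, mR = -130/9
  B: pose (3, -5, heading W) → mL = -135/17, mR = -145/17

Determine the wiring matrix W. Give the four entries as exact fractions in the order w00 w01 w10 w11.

obs A: pose=(-1,-7,S) → sL=20, sR=100/9, mL=-190/9, mR=-130/9
obs B: pose=(3,-5,W) → sL=10, sR=50/17, mL=-135/17, mR=-145/17
sensor matrix S = [[20, 100/9], [10, 50/17]]; det S = -8000/153
solve [mL_A; mL_B] = S·[w00; w01] and [mR_A; mR_B] = S·[w10; w11]:
  w00 = -1/2, w01 = -1, w10 = -1, w11 = 1/2

-1/2 -1 -1 1/2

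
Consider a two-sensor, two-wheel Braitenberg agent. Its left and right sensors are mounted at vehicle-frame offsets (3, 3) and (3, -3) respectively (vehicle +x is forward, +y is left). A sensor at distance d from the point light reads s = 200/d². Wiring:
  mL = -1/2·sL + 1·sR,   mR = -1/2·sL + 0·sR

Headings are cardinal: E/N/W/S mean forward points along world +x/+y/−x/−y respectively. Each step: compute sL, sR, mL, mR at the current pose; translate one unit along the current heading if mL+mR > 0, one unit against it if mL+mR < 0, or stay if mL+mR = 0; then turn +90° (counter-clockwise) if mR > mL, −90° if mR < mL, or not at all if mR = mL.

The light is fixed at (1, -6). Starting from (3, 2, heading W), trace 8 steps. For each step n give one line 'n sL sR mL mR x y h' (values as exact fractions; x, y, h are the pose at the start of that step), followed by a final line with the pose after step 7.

n=0: pose=(3,2,W); sL=100/13, sR=100/61; mL=-1750/793, mR=-50/13; mL+mR=-4800/793 → advance -1; mR−mL=-100/61 → turn -1·90°
n=1: pose=(4,2,N); sL=200/121, sR=200/157; mL=8500/18997, mR=-100/121; mL+mR=-7200/18997 → advance -1; mR−mL=-200/157 → turn -1·90°
n=2: pose=(4,1,E); sL=25/17, sR=50/13; mL=1375/442, mR=-25/34; mL+mR=525/221 → advance +1; mR−mL=-50/13 → turn -1·90°
n=3: pose=(5,1,S); sL=40/13, sR=200/17; mL=2260/221, mR=-20/13; mL+mR=1920/221 → advance +1; mR−mL=-200/17 → turn -1·90°
n=4: pose=(5,0,W); sL=20, sR=100/41; mL=-310/41, mR=-10; mL+mR=-720/41 → advance -1; mR−mL=-100/41 → turn -1·90°
n=5: pose=(6,0,N); sL=40/17, sR=40/29; mL=100/493, mR=-20/17; mL+mR=-480/493 → advance -1; mR−mL=-40/29 → turn -1·90°
n=6: pose=(6,-1,E); sL=25/16, sR=50/17; mL=1175/544, mR=-25/32; mL+mR=375/272 → advance +1; mR−mL=-50/17 → turn -1·90°
n=7: pose=(7,-1,S); sL=40/17, sR=200/13; mL=3140/221, mR=-20/17; mL+mR=2880/221 → advance +1; mR−mL=-200/13 → turn -1·90°

0 100/13 100/61 -1750/793 -50/13 3 2 W
1 200/121 200/157 8500/18997 -100/121 4 2 N
2 25/17 50/13 1375/442 -25/34 4 1 E
3 40/13 200/17 2260/221 -20/13 5 1 S
4 20 100/41 -310/41 -10 5 0 W
5 40/17 40/29 100/493 -20/17 6 0 N
6 25/16 50/17 1175/544 -25/32 6 -1 E
7 40/17 200/13 3140/221 -20/17 7 -1 S
final 7 -2 W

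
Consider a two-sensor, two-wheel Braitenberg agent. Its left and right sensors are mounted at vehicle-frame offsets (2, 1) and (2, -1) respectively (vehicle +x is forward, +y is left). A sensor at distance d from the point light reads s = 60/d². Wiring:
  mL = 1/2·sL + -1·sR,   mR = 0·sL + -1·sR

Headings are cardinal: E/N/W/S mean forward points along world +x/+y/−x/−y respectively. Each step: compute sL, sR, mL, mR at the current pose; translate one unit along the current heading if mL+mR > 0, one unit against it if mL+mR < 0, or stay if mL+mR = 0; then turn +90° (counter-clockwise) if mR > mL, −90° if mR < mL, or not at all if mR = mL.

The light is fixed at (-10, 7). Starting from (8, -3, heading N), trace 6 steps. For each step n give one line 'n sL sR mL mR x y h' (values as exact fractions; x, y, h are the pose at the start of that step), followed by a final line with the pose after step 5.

n=0: pose=(8,-3,N); sL=60/353, sR=12/85; mL=-1686/30005, mR=-12/85; mL+mR=-5922/30005 → advance -1; mR−mL=-30/353 → turn -1·90°
n=1: pose=(8,-4,E); sL=3/25, sR=15/136; mL=-171/3400, mR=-15/136; mL+mR=-273/1700 → advance -1; mR−mL=-3/50 → turn -1·90°
n=2: pose=(7,-4,S); sL=60/493, sR=12/85; mL=-198/2465, mR=-12/85; mL+mR=-546/2465 → advance -1; mR−mL=-30/493 → turn -1·90°
n=3: pose=(7,-3,W); sL=30/173, sR=10/51; mL=-965/8823, mR=-10/51; mL+mR=-2695/8823 → advance -1; mR−mL=-15/173 → turn -1·90°
n=4: pose=(8,-3,N); sL=60/353, sR=12/85; mL=-1686/30005, mR=-12/85; mL+mR=-5922/30005 → advance -1; mR−mL=-30/353 → turn -1·90°
n=5: pose=(8,-4,E); sL=3/25, sR=15/136; mL=-171/3400, mR=-15/136; mL+mR=-273/1700 → advance -1; mR−mL=-3/50 → turn -1·90°

0 60/353 12/85 -1686/30005 -12/85 8 -3 N
1 3/25 15/136 -171/3400 -15/136 8 -4 E
2 60/493 12/85 -198/2465 -12/85 7 -4 S
3 30/173 10/51 -965/8823 -10/51 7 -3 W
4 60/353 12/85 -1686/30005 -12/85 8 -3 N
5 3/25 15/136 -171/3400 -15/136 8 -4 E
final 7 -4 S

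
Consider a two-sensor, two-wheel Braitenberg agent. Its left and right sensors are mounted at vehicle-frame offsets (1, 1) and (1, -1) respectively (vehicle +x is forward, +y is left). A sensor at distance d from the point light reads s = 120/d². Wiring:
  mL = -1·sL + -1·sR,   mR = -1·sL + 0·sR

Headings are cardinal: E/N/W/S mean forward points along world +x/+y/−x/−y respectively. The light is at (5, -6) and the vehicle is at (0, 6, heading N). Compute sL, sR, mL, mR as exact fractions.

left sensor world pos  = (-1, 7); dL² = 205
right sensor world pos = (1, 7); dR² = 185
sL = 120/205 = 24/41
sR = 120/185 = 24/37
mL = -1·sL + -1·sR = -1872/1517
mR = -1·sL + 0·sR = -24/41

24/41 24/37 -1872/1517 -24/41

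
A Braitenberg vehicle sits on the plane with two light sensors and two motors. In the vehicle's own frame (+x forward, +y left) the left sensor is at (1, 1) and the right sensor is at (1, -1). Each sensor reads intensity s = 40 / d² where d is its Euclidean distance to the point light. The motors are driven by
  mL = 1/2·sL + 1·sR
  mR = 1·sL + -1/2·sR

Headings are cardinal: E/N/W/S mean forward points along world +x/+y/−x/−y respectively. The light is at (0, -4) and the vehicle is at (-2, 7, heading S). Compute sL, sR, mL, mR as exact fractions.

left sensor world pos  = (-1, 6); dL² = 101
right sensor world pos = (-3, 6); dR² = 109
sL = 40/101 = 40/101
sR = 40/109 = 40/109
mL = 1/2·sL + 1·sR = 6220/11009
mR = 1·sL + -1/2·sR = 2340/11009

40/101 40/109 6220/11009 2340/11009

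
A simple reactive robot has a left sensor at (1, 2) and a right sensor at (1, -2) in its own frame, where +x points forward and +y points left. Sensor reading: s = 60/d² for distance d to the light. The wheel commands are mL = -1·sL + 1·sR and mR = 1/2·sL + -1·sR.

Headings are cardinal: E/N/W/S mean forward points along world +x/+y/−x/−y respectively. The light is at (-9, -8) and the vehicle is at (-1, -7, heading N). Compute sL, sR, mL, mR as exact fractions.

3/2 15/26 -12/13 9/52

left sensor world pos  = (-3, -6); dL² = 40
right sensor world pos = (1, -6); dR² = 104
sL = 60/40 = 3/2
sR = 60/104 = 15/26
mL = -1·sL + 1·sR = -12/13
mR = 1/2·sL + -1·sR = 9/52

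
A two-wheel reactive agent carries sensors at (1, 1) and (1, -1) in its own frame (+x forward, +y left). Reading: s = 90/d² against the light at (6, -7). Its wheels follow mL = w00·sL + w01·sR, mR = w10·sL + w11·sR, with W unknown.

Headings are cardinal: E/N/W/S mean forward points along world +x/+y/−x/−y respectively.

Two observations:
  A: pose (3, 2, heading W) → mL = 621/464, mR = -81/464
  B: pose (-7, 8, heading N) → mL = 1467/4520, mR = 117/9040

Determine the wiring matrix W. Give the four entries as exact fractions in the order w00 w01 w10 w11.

1/2 1 -1/2 1/2

obs A: pose=(3,2,W) → sL=9/8, sR=45/58, mL=621/464, mR=-81/464
obs B: pose=(-7,8,N) → sL=45/226, sR=9/40, mL=1467/4520, mR=117/9040
sensor matrix S = [[9/8, 45/58], [45/226, 9/40]]; det S = 103437/1048640
solve [mL_A; mL_B] = S·[w00; w01] and [mR_A; mR_B] = S·[w10; w11]:
  w00 = 1/2, w01 = 1, w10 = -1/2, w11 = 1/2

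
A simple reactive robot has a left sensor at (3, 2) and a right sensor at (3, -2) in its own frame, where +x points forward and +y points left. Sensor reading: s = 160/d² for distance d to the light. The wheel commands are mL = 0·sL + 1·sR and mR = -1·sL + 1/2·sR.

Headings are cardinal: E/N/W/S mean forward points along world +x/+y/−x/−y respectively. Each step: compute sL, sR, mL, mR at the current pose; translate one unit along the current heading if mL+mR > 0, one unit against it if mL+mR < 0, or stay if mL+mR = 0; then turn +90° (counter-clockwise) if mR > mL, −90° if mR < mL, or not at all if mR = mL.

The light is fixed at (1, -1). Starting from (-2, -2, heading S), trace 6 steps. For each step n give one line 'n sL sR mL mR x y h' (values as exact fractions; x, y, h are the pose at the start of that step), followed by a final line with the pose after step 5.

0 160/17 160/41 160/41 -5200/697 -2 -2 S
1 4 4 4 -2 -2 -1 W
2 32/9 160/13 160/13 304/117 -3 -1 N
3 16 80 80 24 -3 0 E
4 32 160/29 160/29 -848/29 -2 0 S
5 40/9 40/13 40/13 -340/117 -2 1 W
final -3 1 N

n=0: pose=(-2,-2,S); sL=160/17, sR=160/41; mL=160/41, mR=-5200/697; mL+mR=-2480/697 → advance -1; mR−mL=-7920/697 → turn -1·90°
n=1: pose=(-2,-1,W); sL=4, sR=4; mL=4, mR=-2; mL+mR=2 → advance +1; mR−mL=-6 → turn -1·90°
n=2: pose=(-3,-1,N); sL=32/9, sR=160/13; mL=160/13, mR=304/117; mL+mR=1744/117 → advance +1; mR−mL=-1136/117 → turn -1·90°
n=3: pose=(-3,0,E); sL=16, sR=80; mL=80, mR=24; mL+mR=104 → advance +1; mR−mL=-56 → turn -1·90°
n=4: pose=(-2,0,S); sL=32, sR=160/29; mL=160/29, mR=-848/29; mL+mR=-688/29 → advance -1; mR−mL=-1008/29 → turn -1·90°
n=5: pose=(-2,1,W); sL=40/9, sR=40/13; mL=40/13, mR=-340/117; mL+mR=20/117 → advance +1; mR−mL=-700/117 → turn -1·90°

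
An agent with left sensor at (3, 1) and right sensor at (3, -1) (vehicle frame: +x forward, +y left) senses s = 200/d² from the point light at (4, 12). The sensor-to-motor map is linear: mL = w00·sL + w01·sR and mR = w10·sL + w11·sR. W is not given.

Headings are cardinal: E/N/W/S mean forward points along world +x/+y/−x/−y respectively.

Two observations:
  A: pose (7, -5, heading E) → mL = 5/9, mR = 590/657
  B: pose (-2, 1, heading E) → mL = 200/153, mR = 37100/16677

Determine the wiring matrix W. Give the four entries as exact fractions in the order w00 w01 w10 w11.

obs A: pose=(7,-5,E) → sL=50/73, sR=5/9, mL=5/9, mR=590/657
obs B: pose=(-2,1,E) → sL=200/109, sR=200/153, mL=200/153, mR=37100/16677
sensor matrix S = [[50/73, 5/9], [200/109, 200/153]]; det S = -151000/1217421
solve [mL_A; mL_B] = S·[w00; w01] and [mR_A; mR_B] = S·[w10; w11]:
  w00 = 0, w01 = 1, w10 = 1/2, w11 = 1

0 1 1/2 1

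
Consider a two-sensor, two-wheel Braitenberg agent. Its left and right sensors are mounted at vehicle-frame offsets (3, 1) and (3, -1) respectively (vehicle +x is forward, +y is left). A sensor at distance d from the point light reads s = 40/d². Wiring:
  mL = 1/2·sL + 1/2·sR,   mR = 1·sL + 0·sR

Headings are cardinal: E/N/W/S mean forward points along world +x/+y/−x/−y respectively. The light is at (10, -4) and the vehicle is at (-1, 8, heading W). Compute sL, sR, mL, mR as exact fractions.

left sensor world pos  = (-4, 7); dL² = 317
right sensor world pos = (-4, 9); dR² = 365
sL = 40/317 = 40/317
sR = 40/365 = 8/73
mL = 1/2·sL + 1/2·sR = 2728/23141
mR = 1·sL + 0·sR = 40/317

40/317 8/73 2728/23141 40/317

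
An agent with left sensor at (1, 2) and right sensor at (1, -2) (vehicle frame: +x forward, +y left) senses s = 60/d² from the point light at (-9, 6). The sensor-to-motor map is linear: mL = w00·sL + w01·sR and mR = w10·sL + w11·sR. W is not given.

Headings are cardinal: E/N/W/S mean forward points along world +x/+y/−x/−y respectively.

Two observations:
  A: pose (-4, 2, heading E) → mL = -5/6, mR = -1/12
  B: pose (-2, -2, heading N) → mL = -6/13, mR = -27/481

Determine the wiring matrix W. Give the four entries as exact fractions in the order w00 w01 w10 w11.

0 -1 1/2 -1

obs A: pose=(-4,2,E) → sL=3/2, sR=5/6, mL=-5/6, mR=-1/12
obs B: pose=(-2,-2,N) → sL=30/37, sR=6/13, mL=-6/13, mR=-27/481
sensor matrix S = [[3/2, 5/6], [30/37, 6/13]]; det S = 8/481
solve [mL_A; mL_B] = S·[w00; w01] and [mR_A; mR_B] = S·[w10; w11]:
  w00 = 0, w01 = -1, w10 = 1/2, w11 = -1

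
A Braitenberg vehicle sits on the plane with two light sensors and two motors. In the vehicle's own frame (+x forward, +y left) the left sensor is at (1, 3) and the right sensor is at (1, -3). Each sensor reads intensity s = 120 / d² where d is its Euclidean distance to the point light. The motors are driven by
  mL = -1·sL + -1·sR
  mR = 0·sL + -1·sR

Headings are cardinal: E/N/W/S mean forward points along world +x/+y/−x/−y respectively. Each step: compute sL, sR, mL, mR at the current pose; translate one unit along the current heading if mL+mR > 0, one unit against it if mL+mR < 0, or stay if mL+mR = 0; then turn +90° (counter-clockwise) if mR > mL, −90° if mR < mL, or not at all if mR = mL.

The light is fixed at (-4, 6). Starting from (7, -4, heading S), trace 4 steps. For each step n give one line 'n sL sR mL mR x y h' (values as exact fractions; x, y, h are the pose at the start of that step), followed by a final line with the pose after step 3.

n=0: pose=(7,-4,S); sL=120/317, sR=24/37; mL=-12048/11729, mR=-24/37; mL+mR=-19656/11729 → advance -1; mR−mL=120/317 → turn +1·90°
n=1: pose=(7,-3,E); sL=2/3, sR=5/12; mL=-13/12, mR=-5/12; mL+mR=-3/2 → advance -1; mR−mL=2/3 → turn +1·90°
n=2: pose=(6,-3,N); sL=120/113, sR=120/233; mL=-41520/26329, mR=-120/233; mL+mR=-55080/26329 → advance -1; mR−mL=120/113 → turn +1·90°
n=3: pose=(6,-4,W); sL=12/25, sR=12/13; mL=-456/325, mR=-12/13; mL+mR=-756/325 → advance -1; mR−mL=12/25 → turn +1·90°

0 120/317 24/37 -12048/11729 -24/37 7 -4 S
1 2/3 5/12 -13/12 -5/12 7 -3 E
2 120/113 120/233 -41520/26329 -120/233 6 -3 N
3 12/25 12/13 -456/325 -12/13 6 -4 W
final 7 -4 S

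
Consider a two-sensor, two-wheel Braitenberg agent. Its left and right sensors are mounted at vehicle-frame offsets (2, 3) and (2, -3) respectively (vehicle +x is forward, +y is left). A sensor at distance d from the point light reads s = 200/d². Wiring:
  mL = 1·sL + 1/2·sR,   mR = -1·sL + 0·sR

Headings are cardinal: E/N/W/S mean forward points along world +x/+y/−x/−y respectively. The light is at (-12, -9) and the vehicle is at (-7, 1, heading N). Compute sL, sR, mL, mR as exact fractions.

50/37 25/26 3525/1924 -50/37

left sensor world pos  = (-10, 3); dL² = 148
right sensor world pos = (-4, 3); dR² = 208
sL = 200/148 = 50/37
sR = 200/208 = 25/26
mL = 1·sL + 1/2·sR = 3525/1924
mR = -1·sL + 0·sR = -50/37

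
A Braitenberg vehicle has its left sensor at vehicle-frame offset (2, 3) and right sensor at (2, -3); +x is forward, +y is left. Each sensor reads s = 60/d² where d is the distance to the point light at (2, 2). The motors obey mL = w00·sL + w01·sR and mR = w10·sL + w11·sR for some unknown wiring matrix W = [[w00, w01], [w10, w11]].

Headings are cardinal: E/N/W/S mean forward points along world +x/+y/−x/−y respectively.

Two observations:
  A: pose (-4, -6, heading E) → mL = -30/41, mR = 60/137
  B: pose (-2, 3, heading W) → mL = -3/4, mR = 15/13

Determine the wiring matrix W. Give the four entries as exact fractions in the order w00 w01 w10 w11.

-1/2 0 0 1

obs A: pose=(-4,-6,E) → sL=60/41, sR=60/137, mL=-30/41, mR=60/137
obs B: pose=(-2,3,W) → sL=3/2, sR=15/13, mL=-3/4, mR=15/13
sensor matrix S = [[60/41, 60/137], [3/2, 15/13]]; det S = 75330/73021
solve [mL_A; mL_B] = S·[w00; w01] and [mR_A; mR_B] = S·[w10; w11]:
  w00 = -1/2, w01 = 0, w10 = 0, w11 = 1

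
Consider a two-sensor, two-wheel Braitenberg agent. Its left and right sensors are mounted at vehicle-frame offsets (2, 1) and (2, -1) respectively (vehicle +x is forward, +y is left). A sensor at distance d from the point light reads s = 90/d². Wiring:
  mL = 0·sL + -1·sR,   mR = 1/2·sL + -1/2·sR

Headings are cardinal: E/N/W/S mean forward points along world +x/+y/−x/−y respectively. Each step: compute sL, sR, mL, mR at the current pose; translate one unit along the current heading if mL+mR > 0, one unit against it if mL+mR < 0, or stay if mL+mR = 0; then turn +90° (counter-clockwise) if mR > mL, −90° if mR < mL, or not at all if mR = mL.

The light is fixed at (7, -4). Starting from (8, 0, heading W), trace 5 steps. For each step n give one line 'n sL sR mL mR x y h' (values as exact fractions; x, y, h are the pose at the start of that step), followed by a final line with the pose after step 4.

0 9 45/13 -45/13 36/13 8 0 W
1 90/13 18 -18 -72/13 9 0 S
2 45/26 45/16 -45/16 -225/416 9 1 E
3 90/49 90/53 -90/53 180/2597 8 1 N
4 9 45/13 -45/13 36/13 8 0 W
final 9 0 S

n=0: pose=(8,0,W); sL=9, sR=45/13; mL=-45/13, mR=36/13; mL+mR=-9/13 → advance -1; mR−mL=81/13 → turn +1·90°
n=1: pose=(9,0,S); sL=90/13, sR=18; mL=-18, mR=-72/13; mL+mR=-306/13 → advance -1; mR−mL=162/13 → turn +1·90°
n=2: pose=(9,1,E); sL=45/26, sR=45/16; mL=-45/16, mR=-225/416; mL+mR=-1395/416 → advance -1; mR−mL=945/416 → turn +1·90°
n=3: pose=(8,1,N); sL=90/49, sR=90/53; mL=-90/53, mR=180/2597; mL+mR=-4230/2597 → advance -1; mR−mL=4590/2597 → turn +1·90°
n=4: pose=(8,0,W); sL=9, sR=45/13; mL=-45/13, mR=36/13; mL+mR=-9/13 → advance -1; mR−mL=81/13 → turn +1·90°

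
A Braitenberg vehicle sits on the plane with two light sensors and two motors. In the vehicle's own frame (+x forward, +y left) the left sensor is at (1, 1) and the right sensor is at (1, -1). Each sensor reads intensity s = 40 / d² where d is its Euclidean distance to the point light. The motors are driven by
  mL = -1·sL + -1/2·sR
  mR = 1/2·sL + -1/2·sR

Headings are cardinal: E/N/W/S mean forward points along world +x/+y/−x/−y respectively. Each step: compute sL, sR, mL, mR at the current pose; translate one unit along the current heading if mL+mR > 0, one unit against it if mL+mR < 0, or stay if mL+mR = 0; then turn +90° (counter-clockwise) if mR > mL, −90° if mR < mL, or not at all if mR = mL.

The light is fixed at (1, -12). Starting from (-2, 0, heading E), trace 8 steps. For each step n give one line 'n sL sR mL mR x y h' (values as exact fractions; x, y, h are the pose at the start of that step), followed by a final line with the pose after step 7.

0 40/173 8/25 -1692/4325 -192/4325 -2 0 E
1 20/97 20/89 -2750/8633 -80/8633 -3 0 N
2 8/25 40/169 -1852/4225 176/4225 -3 -1 W
3 5/13 10/29 -210/377 15/754 -2 -1 S
4 40/173 8/25 -1692/4325 -192/4325 -2 0 E
5 20/97 20/89 -2750/8633 -80/8633 -3 0 N
6 8/25 40/169 -1852/4225 176/4225 -3 -1 W
7 5/13 10/29 -210/377 15/754 -2 -1 S
final -2 0 E

n=0: pose=(-2,0,E); sL=40/173, sR=8/25; mL=-1692/4325, mR=-192/4325; mL+mR=-1884/4325 → advance -1; mR−mL=60/173 → turn +1·90°
n=1: pose=(-3,0,N); sL=20/97, sR=20/89; mL=-2750/8633, mR=-80/8633; mL+mR=-2830/8633 → advance -1; mR−mL=30/97 → turn +1·90°
n=2: pose=(-3,-1,W); sL=8/25, sR=40/169; mL=-1852/4225, mR=176/4225; mL+mR=-1676/4225 → advance -1; mR−mL=12/25 → turn +1·90°
n=3: pose=(-2,-1,S); sL=5/13, sR=10/29; mL=-210/377, mR=15/754; mL+mR=-405/754 → advance -1; mR−mL=15/26 → turn +1·90°
n=4: pose=(-2,0,E); sL=40/173, sR=8/25; mL=-1692/4325, mR=-192/4325; mL+mR=-1884/4325 → advance -1; mR−mL=60/173 → turn +1·90°
n=5: pose=(-3,0,N); sL=20/97, sR=20/89; mL=-2750/8633, mR=-80/8633; mL+mR=-2830/8633 → advance -1; mR−mL=30/97 → turn +1·90°
n=6: pose=(-3,-1,W); sL=8/25, sR=40/169; mL=-1852/4225, mR=176/4225; mL+mR=-1676/4225 → advance -1; mR−mL=12/25 → turn +1·90°
n=7: pose=(-2,-1,S); sL=5/13, sR=10/29; mL=-210/377, mR=15/754; mL+mR=-405/754 → advance -1; mR−mL=15/26 → turn +1·90°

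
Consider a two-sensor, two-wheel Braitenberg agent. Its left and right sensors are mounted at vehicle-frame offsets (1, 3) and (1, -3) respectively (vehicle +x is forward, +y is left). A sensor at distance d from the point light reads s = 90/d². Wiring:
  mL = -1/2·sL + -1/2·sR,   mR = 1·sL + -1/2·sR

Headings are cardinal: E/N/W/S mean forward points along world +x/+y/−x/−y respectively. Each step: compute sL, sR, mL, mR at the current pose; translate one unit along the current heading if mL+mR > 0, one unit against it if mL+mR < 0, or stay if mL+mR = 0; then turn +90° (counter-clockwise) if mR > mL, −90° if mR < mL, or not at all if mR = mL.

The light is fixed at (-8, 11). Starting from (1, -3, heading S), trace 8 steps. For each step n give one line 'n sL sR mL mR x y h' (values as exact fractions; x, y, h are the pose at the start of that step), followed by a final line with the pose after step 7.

0 10/41 10/29 -350/1189 85/1189 1 -3 S
1 9/20 45/178 -1251/3560 144/445 1 -2 E
2 90/169 18/53 -3906/8957 3249/8957 0 -2 N
3 45/169 9/17 -1143/2873 9/5746 0 -3 W
4 10/41 10/29 -350/1189 85/1189 1 -3 S
5 9/20 45/178 -1251/3560 144/445 1 -2 E
6 90/169 18/53 -3906/8957 3249/8957 0 -2 N
7 45/169 9/17 -1143/2873 9/5746 0 -3 W
final 1 -3 S

n=0: pose=(1,-3,S); sL=10/41, sR=10/29; mL=-350/1189, mR=85/1189; mL+mR=-265/1189 → advance -1; mR−mL=15/41 → turn +1·90°
n=1: pose=(1,-2,E); sL=9/20, sR=45/178; mL=-1251/3560, mR=144/445; mL+mR=-99/3560 → advance -1; mR−mL=27/40 → turn +1·90°
n=2: pose=(0,-2,N); sL=90/169, sR=18/53; mL=-3906/8957, mR=3249/8957; mL+mR=-657/8957 → advance -1; mR−mL=135/169 → turn +1·90°
n=3: pose=(0,-3,W); sL=45/169, sR=9/17; mL=-1143/2873, mR=9/5746; mL+mR=-2277/5746 → advance -1; mR−mL=135/338 → turn +1·90°
n=4: pose=(1,-3,S); sL=10/41, sR=10/29; mL=-350/1189, mR=85/1189; mL+mR=-265/1189 → advance -1; mR−mL=15/41 → turn +1·90°
n=5: pose=(1,-2,E); sL=9/20, sR=45/178; mL=-1251/3560, mR=144/445; mL+mR=-99/3560 → advance -1; mR−mL=27/40 → turn +1·90°
n=6: pose=(0,-2,N); sL=90/169, sR=18/53; mL=-3906/8957, mR=3249/8957; mL+mR=-657/8957 → advance -1; mR−mL=135/169 → turn +1·90°
n=7: pose=(0,-3,W); sL=45/169, sR=9/17; mL=-1143/2873, mR=9/5746; mL+mR=-2277/5746 → advance -1; mR−mL=135/338 → turn +1·90°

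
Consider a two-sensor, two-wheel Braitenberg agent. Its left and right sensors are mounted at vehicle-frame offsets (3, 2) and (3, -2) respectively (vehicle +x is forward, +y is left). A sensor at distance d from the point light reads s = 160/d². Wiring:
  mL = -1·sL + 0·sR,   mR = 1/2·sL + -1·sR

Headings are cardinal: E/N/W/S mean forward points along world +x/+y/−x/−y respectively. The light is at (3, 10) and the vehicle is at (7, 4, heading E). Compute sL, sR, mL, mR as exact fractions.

left sensor world pos  = (10, 6); dL² = 65
right sensor world pos = (10, 2); dR² = 113
sL = 160/65 = 32/13
sR = 160/113 = 160/113
mL = -1·sL + 0·sR = -32/13
mR = 1/2·sL + -1·sR = -272/1469

32/13 160/113 -32/13 -272/1469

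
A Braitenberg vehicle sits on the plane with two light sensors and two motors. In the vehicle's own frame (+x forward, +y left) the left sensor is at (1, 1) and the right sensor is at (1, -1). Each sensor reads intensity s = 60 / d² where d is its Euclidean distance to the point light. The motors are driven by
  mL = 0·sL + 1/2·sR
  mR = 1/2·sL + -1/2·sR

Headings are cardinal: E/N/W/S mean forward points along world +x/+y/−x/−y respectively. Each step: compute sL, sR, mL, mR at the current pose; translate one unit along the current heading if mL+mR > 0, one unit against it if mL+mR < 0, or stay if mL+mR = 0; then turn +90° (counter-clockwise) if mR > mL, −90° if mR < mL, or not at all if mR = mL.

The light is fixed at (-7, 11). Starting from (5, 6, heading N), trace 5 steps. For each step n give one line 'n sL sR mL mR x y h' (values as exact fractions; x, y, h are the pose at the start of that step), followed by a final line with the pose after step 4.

0 60/137 12/37 6/37 288/5069 5 6 N
1 30/89 30/97 15/97 120/8633 5 7 E
2 60/221 60/169 30/169 -120/2873 6 7 S
3 1/3 3/8 3/16 -1/48 6 6 W
4 60/137 12/37 6/37 288/5069 5 6 N
final 5 7 E

n=0: pose=(5,6,N); sL=60/137, sR=12/37; mL=6/37, mR=288/5069; mL+mR=30/137 → advance +1; mR−mL=-534/5069 → turn -1·90°
n=1: pose=(5,7,E); sL=30/89, sR=30/97; mL=15/97, mR=120/8633; mL+mR=15/89 → advance +1; mR−mL=-1215/8633 → turn -1·90°
n=2: pose=(6,7,S); sL=60/221, sR=60/169; mL=30/169, mR=-120/2873; mL+mR=30/221 → advance +1; mR−mL=-630/2873 → turn -1·90°
n=3: pose=(6,6,W); sL=1/3, sR=3/8; mL=3/16, mR=-1/48; mL+mR=1/6 → advance +1; mR−mL=-5/24 → turn -1·90°
n=4: pose=(5,6,N); sL=60/137, sR=12/37; mL=6/37, mR=288/5069; mL+mR=30/137 → advance +1; mR−mL=-534/5069 → turn -1·90°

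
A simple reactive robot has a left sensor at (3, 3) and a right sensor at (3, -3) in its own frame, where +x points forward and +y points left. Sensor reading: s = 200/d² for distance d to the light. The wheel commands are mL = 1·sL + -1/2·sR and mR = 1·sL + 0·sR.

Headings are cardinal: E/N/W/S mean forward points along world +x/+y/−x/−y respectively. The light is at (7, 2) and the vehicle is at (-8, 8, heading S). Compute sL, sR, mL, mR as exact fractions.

200/153 200/333 1900/1887 200/153

left sensor world pos  = (-5, 5); dL² = 153
right sensor world pos = (-11, 5); dR² = 333
sL = 200/153 = 200/153
sR = 200/333 = 200/333
mL = 1·sL + -1/2·sR = 1900/1887
mR = 1·sL + 0·sR = 200/153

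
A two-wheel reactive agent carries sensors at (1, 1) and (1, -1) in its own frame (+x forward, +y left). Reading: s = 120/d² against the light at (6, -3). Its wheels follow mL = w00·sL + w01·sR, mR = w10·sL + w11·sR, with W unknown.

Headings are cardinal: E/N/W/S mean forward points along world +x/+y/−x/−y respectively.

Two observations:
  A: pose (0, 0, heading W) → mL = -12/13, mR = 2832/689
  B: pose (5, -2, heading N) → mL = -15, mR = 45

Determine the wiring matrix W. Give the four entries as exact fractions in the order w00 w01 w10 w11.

obs A: pose=(0,0,W) → sL=120/53, sR=24/13, mL=-12/13, mR=2832/689
obs B: pose=(5,-2,N) → sL=15, sR=30, mL=-15, mR=45
sensor matrix S = [[120/53, 24/13], [15, 30]]; det S = 27720/689
solve [mL_A; mL_B] = S·[w00; w01] and [mR_A; mR_B] = S·[w10; w11]:
  w00 = 0, w01 = -1/2, w10 = 1, w11 = 1

0 -1/2 1 1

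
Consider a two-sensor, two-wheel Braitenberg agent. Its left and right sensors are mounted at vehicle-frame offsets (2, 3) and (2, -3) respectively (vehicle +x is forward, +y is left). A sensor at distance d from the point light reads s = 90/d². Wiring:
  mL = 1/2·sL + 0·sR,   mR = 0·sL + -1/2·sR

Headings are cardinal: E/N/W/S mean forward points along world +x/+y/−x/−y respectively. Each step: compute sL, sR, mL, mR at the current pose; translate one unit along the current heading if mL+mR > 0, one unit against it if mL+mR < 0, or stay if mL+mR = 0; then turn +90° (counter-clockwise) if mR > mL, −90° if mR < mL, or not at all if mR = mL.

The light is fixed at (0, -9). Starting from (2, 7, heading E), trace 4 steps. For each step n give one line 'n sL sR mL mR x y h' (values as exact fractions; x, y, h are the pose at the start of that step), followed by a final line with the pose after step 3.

n=0: pose=(2,7,E); sL=90/377, sR=18/37; mL=45/377, mR=-9/37; mL+mR=-1728/13949 → advance -1; mR−mL=-5058/13949 → turn -1·90°
n=1: pose=(1,7,S); sL=45/106, sR=9/20; mL=45/212, mR=-9/40; mL+mR=-27/2120 → advance -1; mR−mL=-927/2120 → turn -1·90°
n=2: pose=(1,8,W); sL=90/197, sR=90/401; mL=45/197, mR=-45/401; mL+mR=9180/78997 → advance +1; mR−mL=-26910/78997 → turn -1·90°
n=3: pose=(0,8,N); sL=9/37, sR=9/37; mL=9/74, mR=-9/74; mL+mR=0 → advance +0; mR−mL=-9/37 → turn -1·90°

0 90/377 18/37 45/377 -9/37 2 7 E
1 45/106 9/20 45/212 -9/40 1 7 S
2 90/197 90/401 45/197 -45/401 1 8 W
3 9/37 9/37 9/74 -9/74 0 8 N
final 0 8 E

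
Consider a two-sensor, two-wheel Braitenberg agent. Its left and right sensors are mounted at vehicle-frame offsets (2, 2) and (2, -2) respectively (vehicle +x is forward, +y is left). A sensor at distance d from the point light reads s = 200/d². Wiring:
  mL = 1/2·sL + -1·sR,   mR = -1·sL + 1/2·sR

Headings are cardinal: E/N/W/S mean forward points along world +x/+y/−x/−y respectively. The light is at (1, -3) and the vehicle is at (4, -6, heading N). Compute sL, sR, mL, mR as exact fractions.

100 100/13 550/13 -1250/13

left sensor world pos  = (2, -4); dL² = 2
right sensor world pos = (6, -4); dR² = 26
sL = 200/2 = 100
sR = 200/26 = 100/13
mL = 1/2·sL + -1·sR = 550/13
mR = -1·sL + 1/2·sR = -1250/13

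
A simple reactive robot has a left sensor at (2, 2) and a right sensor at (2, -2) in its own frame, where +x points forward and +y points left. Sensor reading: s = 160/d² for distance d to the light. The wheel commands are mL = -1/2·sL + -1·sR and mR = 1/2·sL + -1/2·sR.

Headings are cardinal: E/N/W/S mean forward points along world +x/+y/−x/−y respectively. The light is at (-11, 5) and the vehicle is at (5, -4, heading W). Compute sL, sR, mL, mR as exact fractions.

left sensor world pos  = (3, -6); dL² = 317
right sensor world pos = (3, -2); dR² = 245
sL = 160/317 = 160/317
sR = 160/245 = 32/49
mL = -1/2·sL + -1·sR = -14064/15533
mR = 1/2·sL + -1/2·sR = -1152/15533

160/317 32/49 -14064/15533 -1152/15533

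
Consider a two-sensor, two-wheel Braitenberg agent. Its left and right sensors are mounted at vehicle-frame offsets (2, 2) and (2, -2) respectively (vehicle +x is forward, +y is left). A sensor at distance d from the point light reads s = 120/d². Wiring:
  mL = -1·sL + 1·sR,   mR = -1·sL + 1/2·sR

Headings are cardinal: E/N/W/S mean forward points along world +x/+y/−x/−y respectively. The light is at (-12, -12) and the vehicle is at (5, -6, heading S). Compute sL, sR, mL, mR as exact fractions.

120/377 120/241 16320/90857 -6300/90857

left sensor world pos  = (7, -8); dL² = 377
right sensor world pos = (3, -8); dR² = 241
sL = 120/377 = 120/377
sR = 120/241 = 120/241
mL = -1·sL + 1·sR = 16320/90857
mR = -1·sL + 1/2·sR = -6300/90857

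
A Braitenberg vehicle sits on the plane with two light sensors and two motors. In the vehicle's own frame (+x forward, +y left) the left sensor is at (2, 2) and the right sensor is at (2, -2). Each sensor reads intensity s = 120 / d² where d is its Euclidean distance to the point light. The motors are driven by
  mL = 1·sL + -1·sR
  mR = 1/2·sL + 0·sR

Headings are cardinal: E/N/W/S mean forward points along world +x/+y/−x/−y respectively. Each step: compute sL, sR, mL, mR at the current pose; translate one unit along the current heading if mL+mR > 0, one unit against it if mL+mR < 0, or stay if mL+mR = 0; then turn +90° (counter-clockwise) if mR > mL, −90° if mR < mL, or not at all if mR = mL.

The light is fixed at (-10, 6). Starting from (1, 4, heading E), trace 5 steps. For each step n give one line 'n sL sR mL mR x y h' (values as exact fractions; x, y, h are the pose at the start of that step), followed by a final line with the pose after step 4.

0 120/169 24/37 384/6253 60/169 1 4 E
1 6/5 30/49 144/245 3/5 2 4 N
2 120/109 120/101 -960/11009 60/109 2 5 W
3 60/89 4/3 -176/267 30/89 1 5 S
4 120/173 120/173 0 60/173 1 6 E
final 2 6 N

n=0: pose=(1,4,E); sL=120/169, sR=24/37; mL=384/6253, mR=60/169; mL+mR=2604/6253 → advance +1; mR−mL=1836/6253 → turn +1·90°
n=1: pose=(2,4,N); sL=6/5, sR=30/49; mL=144/245, mR=3/5; mL+mR=291/245 → advance +1; mR−mL=3/245 → turn +1·90°
n=2: pose=(2,5,W); sL=120/109, sR=120/101; mL=-960/11009, mR=60/109; mL+mR=5100/11009 → advance +1; mR−mL=7020/11009 → turn +1·90°
n=3: pose=(1,5,S); sL=60/89, sR=4/3; mL=-176/267, mR=30/89; mL+mR=-86/267 → advance -1; mR−mL=266/267 → turn +1·90°
n=4: pose=(1,6,E); sL=120/173, sR=120/173; mL=0, mR=60/173; mL+mR=60/173 → advance +1; mR−mL=60/173 → turn +1·90°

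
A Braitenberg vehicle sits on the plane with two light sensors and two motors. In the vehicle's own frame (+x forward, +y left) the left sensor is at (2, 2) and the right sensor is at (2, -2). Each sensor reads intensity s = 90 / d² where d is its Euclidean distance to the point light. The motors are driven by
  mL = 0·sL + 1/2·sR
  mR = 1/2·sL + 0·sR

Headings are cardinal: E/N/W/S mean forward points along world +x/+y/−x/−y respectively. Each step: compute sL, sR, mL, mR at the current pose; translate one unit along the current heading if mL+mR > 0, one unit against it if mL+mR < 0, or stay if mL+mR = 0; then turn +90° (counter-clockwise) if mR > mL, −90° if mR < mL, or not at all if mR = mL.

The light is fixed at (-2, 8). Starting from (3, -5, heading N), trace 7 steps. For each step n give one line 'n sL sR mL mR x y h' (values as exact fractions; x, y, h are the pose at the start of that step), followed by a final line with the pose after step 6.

0 9/13 9/17 9/34 9/26 3 -5 N
1 18/41 90/109 45/109 9/41 3 -4 W
2 45/52 45/68 45/136 45/104 2 -4 N
3 90/173 18/17 9/17 45/173 2 -3 W
4 45/41 45/53 45/106 45/82 1 -3 N
5 18/29 18/13 9/13 9/29 1 -2 W
6 45/32 9/8 9/16 45/64 0 -2 N
final 0 -1 W

n=0: pose=(3,-5,N); sL=9/13, sR=9/17; mL=9/34, mR=9/26; mL+mR=135/221 → advance +1; mR−mL=18/221 → turn +1·90°
n=1: pose=(3,-4,W); sL=18/41, sR=90/109; mL=45/109, mR=9/41; mL+mR=2826/4469 → advance +1; mR−mL=-864/4469 → turn -1·90°
n=2: pose=(2,-4,N); sL=45/52, sR=45/68; mL=45/136, mR=45/104; mL+mR=675/884 → advance +1; mR−mL=45/442 → turn +1·90°
n=3: pose=(2,-3,W); sL=90/173, sR=18/17; mL=9/17, mR=45/173; mL+mR=2322/2941 → advance +1; mR−mL=-792/2941 → turn -1·90°
n=4: pose=(1,-3,N); sL=45/41, sR=45/53; mL=45/106, mR=45/82; mL+mR=2115/2173 → advance +1; mR−mL=270/2173 → turn +1·90°
n=5: pose=(1,-2,W); sL=18/29, sR=18/13; mL=9/13, mR=9/29; mL+mR=378/377 → advance +1; mR−mL=-144/377 → turn -1·90°
n=6: pose=(0,-2,N); sL=45/32, sR=9/8; mL=9/16, mR=45/64; mL+mR=81/64 → advance +1; mR−mL=9/64 → turn +1·90°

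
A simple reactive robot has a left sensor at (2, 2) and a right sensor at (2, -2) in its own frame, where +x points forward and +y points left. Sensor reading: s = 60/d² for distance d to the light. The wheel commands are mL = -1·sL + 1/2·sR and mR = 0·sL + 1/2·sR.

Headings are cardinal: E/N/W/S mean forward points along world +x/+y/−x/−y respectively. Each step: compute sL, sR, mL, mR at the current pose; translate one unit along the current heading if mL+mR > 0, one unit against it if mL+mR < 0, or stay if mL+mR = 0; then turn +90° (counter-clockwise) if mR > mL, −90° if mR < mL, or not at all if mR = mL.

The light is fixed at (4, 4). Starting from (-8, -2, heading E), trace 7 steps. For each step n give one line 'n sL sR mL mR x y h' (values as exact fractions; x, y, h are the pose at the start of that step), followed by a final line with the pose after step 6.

0 15/29 15/41 -795/2378 15/82 -8 -2 E
1 60/241 60/137 -990/33017 30/137 -9 -2 N
2 30/137 10/39 -485/5343 5/39 -9 -1 W
3 60/193 12/61 -2502/11773 6/61 -10 -1 S
4 15/37 1/3 -53/222 1/6 -10 0 E
5 60/293 60/173 -1590/50689 30/173 -11 0 N
6 30/157 6/29 -399/4553 3/29 -11 1 W
final -12 1 S

n=0: pose=(-8,-2,E); sL=15/29, sR=15/41; mL=-795/2378, mR=15/82; mL+mR=-180/1189 → advance -1; mR−mL=15/29 → turn +1·90°
n=1: pose=(-9,-2,N); sL=60/241, sR=60/137; mL=-990/33017, mR=30/137; mL+mR=6240/33017 → advance +1; mR−mL=60/241 → turn +1·90°
n=2: pose=(-9,-1,W); sL=30/137, sR=10/39; mL=-485/5343, mR=5/39; mL+mR=200/5343 → advance +1; mR−mL=30/137 → turn +1·90°
n=3: pose=(-10,-1,S); sL=60/193, sR=12/61; mL=-2502/11773, mR=6/61; mL+mR=-1344/11773 → advance -1; mR−mL=60/193 → turn +1·90°
n=4: pose=(-10,0,E); sL=15/37, sR=1/3; mL=-53/222, mR=1/6; mL+mR=-8/111 → advance -1; mR−mL=15/37 → turn +1·90°
n=5: pose=(-11,0,N); sL=60/293, sR=60/173; mL=-1590/50689, mR=30/173; mL+mR=7200/50689 → advance +1; mR−mL=60/293 → turn +1·90°
n=6: pose=(-11,1,W); sL=30/157, sR=6/29; mL=-399/4553, mR=3/29; mL+mR=72/4553 → advance +1; mR−mL=30/157 → turn +1·90°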